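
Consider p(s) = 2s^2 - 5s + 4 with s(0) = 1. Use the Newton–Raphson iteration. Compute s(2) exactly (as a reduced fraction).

4/3

p'(s) = 4s - 5.
p(1) = 1, p'(1) = -1, so s(1) = 1 - 1/(-1) = 2.
p(2) = 2, p'(2) = 3, so s(2) = 2 - 2/3 = 4/3.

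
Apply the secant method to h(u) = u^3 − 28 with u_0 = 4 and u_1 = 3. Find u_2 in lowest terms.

112/37

h(4) = 36, h(3) = −1. u_2 = 3 − (−1)·(3 − 4)/((−1) − 36) = 112/37.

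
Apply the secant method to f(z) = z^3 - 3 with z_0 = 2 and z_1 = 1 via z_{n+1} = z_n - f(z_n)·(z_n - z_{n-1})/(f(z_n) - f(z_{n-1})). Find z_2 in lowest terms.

f(2) = 5, f(1) = -2. z_2 = 1 - (-2)·(1 - 2)/((-2) - 5) = 9/7.

9/7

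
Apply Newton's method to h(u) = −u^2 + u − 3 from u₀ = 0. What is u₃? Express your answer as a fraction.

h'(u) = −2u + 1.
h(0) = −3, h'(0) = 1, so u₁ = 0 − (−3)/1 = 3.
h(3) = −9, h'(3) = −5, so u₂ = 3 − (−9)/(−5) = 6/5.
h(6/5) = −81/25, h'(6/5) = −7/5, so u₃ = (6/5) − (−81/25)/(−7/5) = −39/35.

−39/35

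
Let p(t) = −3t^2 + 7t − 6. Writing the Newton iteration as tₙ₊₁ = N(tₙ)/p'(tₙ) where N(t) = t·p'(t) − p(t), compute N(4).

p'(t) = −6t + 7.
N(t) = t·p'(t) − p(t) = t·(−6t + 7) − (−3t^2 + 7t − 6) = −3t^2 + 6.
N(4) = −42.

−42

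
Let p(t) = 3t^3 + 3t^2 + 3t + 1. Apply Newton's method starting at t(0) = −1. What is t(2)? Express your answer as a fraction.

−13/27

p'(t) = 9t^2 + 6t + 3.
p(−1) = −2, p'(−1) = 6, so t(1) = (−1) − (−2)/6 = −2/3.
p(−2/3) = −5/9, p'(−2/3) = 3, so t(2) = (−2/3) − (−5/9)/3 = −13/27.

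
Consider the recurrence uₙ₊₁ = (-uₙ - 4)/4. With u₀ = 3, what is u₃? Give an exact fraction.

-55/64

u₁ = (-3 - 4)/4 = -7/4.
u₂ = (-(-7/4) - 4)/4 = -9/16.
u₃ = (-(-9/16) - 4)/4 = -55/64.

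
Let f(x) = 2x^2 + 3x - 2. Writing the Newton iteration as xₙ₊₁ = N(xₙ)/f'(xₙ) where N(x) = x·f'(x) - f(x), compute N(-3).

20

f'(x) = 4x + 3.
N(x) = x·f'(x) - f(x) = x·(4x + 3) - (2x^2 + 3x - 2) = 2x^2 + 2.
N(-3) = 20.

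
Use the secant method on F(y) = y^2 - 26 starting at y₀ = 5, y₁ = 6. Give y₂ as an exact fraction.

56/11

F(5) = -1, F(6) = 10. y₂ = 6 - 10·(6 - 5)/(10 - (-1)) = 56/11.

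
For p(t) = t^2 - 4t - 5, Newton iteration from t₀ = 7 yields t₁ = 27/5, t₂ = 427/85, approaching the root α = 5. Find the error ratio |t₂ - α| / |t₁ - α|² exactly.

t₁ - α = 27/5 - 5 = 2/5, so |t₁ - α| = 2/5.
t₂ - α = 427/85 - 5 = 2/85, so |t₂ - α| = 2/85.
|t₁ - α|² = 4/25.
Ratio = (2/85) / (4/25) = 5/34.

5/34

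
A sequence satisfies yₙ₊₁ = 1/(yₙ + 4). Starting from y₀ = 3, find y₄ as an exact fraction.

123/521

y₁ = 1/(3 + 4) = 1/7.
y₂ = 1/(1/7 + 4) = 7/29.
y₃ = 1/(7/29 + 4) = 29/123.
y₄ = 1/(29/123 + 4) = 123/521.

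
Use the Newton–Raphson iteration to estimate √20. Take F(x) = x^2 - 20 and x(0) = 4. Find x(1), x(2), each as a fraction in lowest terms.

F'(x) = 2x.
F(4) = -4, F'(4) = 8, so x(1) = 4 - (-4)/8 = 9/2.
F(9/2) = 1/4, F'(9/2) = 9, so x(2) = (9/2) - (1/4)/9 = 161/36.

x(1) = 9/2, x(2) = 161/36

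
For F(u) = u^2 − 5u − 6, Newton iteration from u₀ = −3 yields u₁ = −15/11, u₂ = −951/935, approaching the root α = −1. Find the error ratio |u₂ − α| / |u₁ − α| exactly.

4/85

u₁ − α = −15/11 − (−1) = −15/11 + 1 = −4/11, so |u₁ − α| = 4/11.
u₂ − α = −951/935 − (−1) = −951/935 + 1 = −16/935, so |u₂ − α| = 16/935.
Ratio = (16/935) / (4/11) = 4/85.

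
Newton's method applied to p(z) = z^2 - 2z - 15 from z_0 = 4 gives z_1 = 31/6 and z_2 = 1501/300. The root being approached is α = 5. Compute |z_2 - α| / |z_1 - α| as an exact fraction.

z_1 - α = 31/6 - 5 = 1/6, so |z_1 - α| = 1/6.
z_2 - α = 1501/300 - 5 = 1/300, so |z_2 - α| = 1/300.
Ratio = (1/300) / (1/6) = 1/50.

1/50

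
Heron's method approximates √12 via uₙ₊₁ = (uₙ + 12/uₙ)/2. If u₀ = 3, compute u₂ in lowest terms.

97/28

u₁ = (3 + 12/3)/2 = 7/2.
u₂ = (7/2 + 12/(7/2))/2 = 97/28.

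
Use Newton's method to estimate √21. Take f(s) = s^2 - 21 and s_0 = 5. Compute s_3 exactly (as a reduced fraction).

f'(s) = 2s.
f(5) = 4, f'(5) = 10, so s_1 = 5 - 4/10 = 23/5.
f(23/5) = 4/25, f'(23/5) = 46/5, so s_2 = (23/5) - (4/25)/(46/5) = 527/115.
f(527/115) = 4/13225, f'(527/115) = 1054/115, so s_3 = (527/115) - (4/13225)/(1054/115) = 277727/60605.

277727/60605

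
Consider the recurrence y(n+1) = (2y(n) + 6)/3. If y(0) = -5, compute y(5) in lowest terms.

1106/243

y(1) = (2·(-5) + 6)/3 = -4/3.
y(2) = (2·(-4/3) + 6)/3 = 10/9.
y(3) = (2·(10/9) + 6)/3 = 74/27.
y(4) = (2·(74/27) + 6)/3 = 310/81.
y(5) = (2·(310/81) + 6)/3 = 1106/243.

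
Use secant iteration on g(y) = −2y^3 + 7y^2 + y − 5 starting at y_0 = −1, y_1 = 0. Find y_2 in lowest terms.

g(−1) = 3, g(0) = −5. y_2 = 0 − (−5)·(0 − (−1))/((−5) − 3) = −5/8.

−5/8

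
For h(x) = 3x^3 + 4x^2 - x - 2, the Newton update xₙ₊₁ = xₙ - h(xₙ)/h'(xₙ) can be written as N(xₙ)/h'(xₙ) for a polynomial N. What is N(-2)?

-30

h'(x) = 9x^2 + 8x - 1.
N(x) = x·h'(x) - h(x) = x·(9x^2 + 8x - 1) - (3x^3 + 4x^2 - x - 2) = 6x^3 + 4x^2 + 2.
N(-2) = -30.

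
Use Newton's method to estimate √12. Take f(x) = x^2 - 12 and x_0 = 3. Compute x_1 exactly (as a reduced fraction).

f'(x) = 2x.
f(3) = -3, f'(3) = 6, so x_1 = 3 - (-3)/6 = 7/2.

7/2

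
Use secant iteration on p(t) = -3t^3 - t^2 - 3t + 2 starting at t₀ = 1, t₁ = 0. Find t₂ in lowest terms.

p(1) = -5, p(0) = 2. t₂ = 0 - 2·(0 - 1)/(2 - (-5)) = 2/7.

2/7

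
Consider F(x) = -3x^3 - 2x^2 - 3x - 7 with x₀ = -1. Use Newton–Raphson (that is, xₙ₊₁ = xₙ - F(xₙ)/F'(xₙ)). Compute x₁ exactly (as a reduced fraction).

-11/8

F'(x) = -9x^2 - 4x - 3.
F(-1) = -3, F'(-1) = -8, so x₁ = (-1) - (-3)/(-8) = -11/8.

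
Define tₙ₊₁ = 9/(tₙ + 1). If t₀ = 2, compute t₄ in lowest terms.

t₁ = 9/(2 + 1) = 3.
t₂ = 9/(3 + 1) = 9/4.
t₃ = 9/(9/4 + 1) = 36/13.
t₄ = 9/(36/13 + 1) = 117/49.

117/49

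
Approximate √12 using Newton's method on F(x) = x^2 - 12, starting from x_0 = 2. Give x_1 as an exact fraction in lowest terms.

F'(x) = 2x.
F(2) = -8, F'(2) = 4, so x_1 = 2 - (-8)/4 = 4.

4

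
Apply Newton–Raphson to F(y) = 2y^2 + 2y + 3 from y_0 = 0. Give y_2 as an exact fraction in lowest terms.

-3/8

F'(y) = 4y + 2.
F(0) = 3, F'(0) = 2, so y_1 = 0 - 3/2 = -3/2.
F(-3/2) = 9/2, F'(-3/2) = -4, so y_2 = (-3/2) - (9/2)/(-4) = -3/8.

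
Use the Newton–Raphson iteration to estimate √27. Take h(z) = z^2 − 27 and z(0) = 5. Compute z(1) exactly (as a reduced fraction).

26/5

h'(z) = 2z.
h(5) = −2, h'(5) = 10, so z(1) = 5 − (−2)/10 = 26/5.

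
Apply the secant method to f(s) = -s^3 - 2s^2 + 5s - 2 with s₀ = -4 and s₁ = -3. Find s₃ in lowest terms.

f(-4) = 10, f(-3) = -8. s₂ = (-3) - (-8)·((-3) - (-4))/((-8) - 10) = -31/9.
f(-3) = -8, f(-31/9) = -1520/729. s₃ = (-31/9) - (-1520/729)·((-31/9) - (-3))/((-1520/729) - (-8)) = -1941/539.

-1941/539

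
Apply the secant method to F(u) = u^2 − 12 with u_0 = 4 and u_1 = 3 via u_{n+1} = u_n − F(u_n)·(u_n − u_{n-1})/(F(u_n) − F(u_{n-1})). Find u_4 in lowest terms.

F(4) = 4, F(3) = −3. u_2 = 3 − (−3)·(3 − 4)/((−3) − 4) = 24/7.
F(3) = −3, F(24/7) = −12/49. u_3 = (24/7) − (−12/49)·((24/7) − 3)/((−12/49) − (−3)) = 52/15.
F(24/7) = −12/49, F(52/15) = 4/225. u_4 = (52/15) − (4/225)·((52/15) − (24/7))/((4/225) − (−12/49)) = 627/181.

627/181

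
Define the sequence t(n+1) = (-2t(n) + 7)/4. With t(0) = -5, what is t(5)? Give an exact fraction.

87/64

t(1) = (-2·(-5) + 7)/4 = 17/4.
t(2) = (-2·(17/4) + 7)/4 = -3/8.
t(3) = (-2·(-3/8) + 7)/4 = 31/16.
t(4) = (-2·(31/16) + 7)/4 = 25/32.
t(5) = (-2·(25/32) + 7)/4 = 87/64.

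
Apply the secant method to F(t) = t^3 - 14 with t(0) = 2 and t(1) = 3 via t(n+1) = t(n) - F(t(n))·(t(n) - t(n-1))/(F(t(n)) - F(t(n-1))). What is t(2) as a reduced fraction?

44/19

F(2) = -6, F(3) = 13. t(2) = 3 - 13·(3 - 2)/(13 - (-6)) = 44/19.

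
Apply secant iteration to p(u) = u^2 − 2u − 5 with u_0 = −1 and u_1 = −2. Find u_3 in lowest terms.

p(−1) = −2, p(−2) = 3. u_2 = (−2) − 3·((−2) − (−1))/(3 − (−2)) = −7/5.
p(−2) = 3, p(−7/5) = −6/25. u_3 = (−7/5) − (−6/25)·((−7/5) − (−2))/((−6/25) − 3) = −13/9.

−13/9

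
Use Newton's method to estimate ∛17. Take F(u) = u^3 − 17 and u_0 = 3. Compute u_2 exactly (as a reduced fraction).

1050433/408321

F'(u) = 3u^2.
F(3) = 10, F'(3) = 27, so u_1 = 3 − 10/27 = 71/27.
F(71/27) = 23300/19683, F'(71/27) = 5041/243, so u_2 = (71/27) − (23300/19683)/(5041/243) = 1050433/408321.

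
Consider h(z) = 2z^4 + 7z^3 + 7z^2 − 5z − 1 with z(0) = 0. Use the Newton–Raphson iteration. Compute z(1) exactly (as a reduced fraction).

h'(z) = 8z^3 + 21z^2 + 14z − 5.
h(0) = −1, h'(0) = −5, so z(1) = 0 − (−1)/(−5) = −1/5.

−1/5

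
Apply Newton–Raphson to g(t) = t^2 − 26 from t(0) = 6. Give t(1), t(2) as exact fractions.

g'(t) = 2t.
g(6) = 10, g'(6) = 12, so t(1) = 6 − 10/12 = 31/6.
g(31/6) = 25/36, g'(31/6) = 31/3, so t(2) = (31/6) − (25/36)/(31/3) = 1897/372.

t(1) = 31/6, t(2) = 1897/372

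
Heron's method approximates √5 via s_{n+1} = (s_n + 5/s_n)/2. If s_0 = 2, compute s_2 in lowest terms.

s_1 = (2 + 5/2)/2 = 9/4.
s_2 = (9/4 + 5/(9/4))/2 = 161/72.

161/72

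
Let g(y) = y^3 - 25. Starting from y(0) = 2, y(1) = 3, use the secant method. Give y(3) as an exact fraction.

27505/9409

g(2) = -17, g(3) = 2. y(2) = 3 - 2·(3 - 2)/(2 - (-17)) = 55/19.
g(3) = 2, g(55/19) = -5100/6859. y(3) = (55/19) - (-5100/6859)·((55/19) - 3)/((-5100/6859) - 2) = 27505/9409.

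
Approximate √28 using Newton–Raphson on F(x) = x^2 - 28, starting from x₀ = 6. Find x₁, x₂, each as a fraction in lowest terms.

F'(x) = 2x.
F(6) = 8, F'(6) = 12, so x₁ = 6 - 8/12 = 16/3.
F(16/3) = 4/9, F'(16/3) = 32/3, so x₂ = (16/3) - (4/9)/(32/3) = 127/24.

x₁ = 16/3, x₂ = 127/24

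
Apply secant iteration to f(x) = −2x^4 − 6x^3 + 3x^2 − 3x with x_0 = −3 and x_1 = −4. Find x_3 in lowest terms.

−4009308/1151723

f(−3) = 36, f(−4) = −68. x_2 = (−4) − (−68)·((−4) − (−3))/((−68) − 36) = −87/26.
f(−4) = −68, f(−87/26) = 4042107/228488. x_3 = (−87/26) − (4042107/228488)·((−87/26) − (−4))/((4042107/228488) − (−68)) = −4009308/1151723.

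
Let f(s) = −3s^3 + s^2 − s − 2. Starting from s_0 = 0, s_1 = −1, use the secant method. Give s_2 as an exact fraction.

−2/5

f(0) = −2, f(−1) = 3. s_2 = (−1) − 3·((−1) − 0)/(3 − (−2)) = −2/5.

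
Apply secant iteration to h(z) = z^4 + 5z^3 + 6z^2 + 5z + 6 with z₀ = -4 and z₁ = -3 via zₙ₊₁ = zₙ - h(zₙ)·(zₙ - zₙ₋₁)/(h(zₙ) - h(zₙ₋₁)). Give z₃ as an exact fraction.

h(-4) = 18, h(-3) = -9. z₂ = (-3) - (-9)·((-3) - (-4))/((-9) - 18) = -10/3.
h(-3) = -9, h(-10/3) = -464/81. z₃ = (-10/3) - (-464/81)·((-10/3) - (-3))/((-464/81) - (-9)) = -1038/265.

-1038/265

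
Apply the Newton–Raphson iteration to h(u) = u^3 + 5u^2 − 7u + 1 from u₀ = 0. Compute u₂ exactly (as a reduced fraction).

17/105

h'(u) = 3u^2 + 10u − 7.
h(0) = 1, h'(0) = −7, so u₁ = 0 − 1/(−7) = 1/7.
h(1/7) = 36/343, h'(1/7) = −270/49, so u₂ = (1/7) − (36/343)/(−270/49) = 17/105.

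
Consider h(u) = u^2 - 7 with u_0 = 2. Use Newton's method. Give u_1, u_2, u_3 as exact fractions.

u_1 = 11/4, u_2 = 233/88, u_3 = 108497/41008

h'(u) = 2u.
h(2) = -3, h'(2) = 4, so u_1 = 2 - (-3)/4 = 11/4.
h(11/4) = 9/16, h'(11/4) = 11/2, so u_2 = (11/4) - (9/16)/(11/2) = 233/88.
h(233/88) = 81/7744, h'(233/88) = 233/44, so u_3 = (233/88) - (81/7744)/(233/44) = 108497/41008.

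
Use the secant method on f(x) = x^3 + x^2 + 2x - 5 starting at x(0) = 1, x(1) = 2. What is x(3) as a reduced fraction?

1994/1789

f(1) = -1, f(2) = 11. x(2) = 2 - 11·(2 - 1)/(11 - (-1)) = 13/12.
f(2) = 11, f(13/12) = -671/1728. x(3) = (13/12) - (-671/1728)·((13/12) - 2)/((-671/1728) - 11) = 1994/1789.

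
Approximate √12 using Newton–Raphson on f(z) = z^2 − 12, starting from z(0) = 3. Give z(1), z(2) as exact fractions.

z(1) = 7/2, z(2) = 97/28

f'(z) = 2z.
f(3) = −3, f'(3) = 6, so z(1) = 3 − (−3)/6 = 7/2.
f(7/2) = 1/4, f'(7/2) = 7, so z(2) = (7/2) − (1/4)/7 = 97/28.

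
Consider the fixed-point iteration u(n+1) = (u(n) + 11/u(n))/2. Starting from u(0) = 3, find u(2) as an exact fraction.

u(1) = (3 + 11/3)/2 = 10/3.
u(2) = (10/3 + 11/(10/3))/2 = 199/60.

199/60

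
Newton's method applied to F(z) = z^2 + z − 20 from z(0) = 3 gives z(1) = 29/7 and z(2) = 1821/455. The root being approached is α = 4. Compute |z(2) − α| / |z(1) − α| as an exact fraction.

1/65

z(1) − α = 29/7 − 4 = 1/7, so |z(1) − α| = 1/7.
z(2) − α = 1821/455 − 4 = 1/455, so |z(2) − α| = 1/455.
Ratio = (1/455) / (1/7) = 1/65.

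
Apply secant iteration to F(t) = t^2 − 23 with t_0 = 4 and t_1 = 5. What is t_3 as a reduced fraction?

F(4) = −7, F(5) = 2. t_2 = 5 − 2·(5 − 4)/(2 − (−7)) = 43/9.
F(5) = 2, F(43/9) = −14/81. t_3 = (43/9) − (−14/81)·((43/9) − 5)/((−14/81) − 2) = 211/44.

211/44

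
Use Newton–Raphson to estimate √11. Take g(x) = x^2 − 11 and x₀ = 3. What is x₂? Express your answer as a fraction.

g'(x) = 2x.
g(3) = −2, g'(3) = 6, so x₁ = 3 − (−2)/6 = 10/3.
g(10/3) = 1/9, g'(10/3) = 20/3, so x₂ = (10/3) − (1/9)/(20/3) = 199/60.

199/60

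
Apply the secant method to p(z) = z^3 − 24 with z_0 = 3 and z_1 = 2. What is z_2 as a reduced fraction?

54/19

p(3) = 3, p(2) = −16. z_2 = 2 − (−16)·(2 − 3)/((−16) − 3) = 54/19.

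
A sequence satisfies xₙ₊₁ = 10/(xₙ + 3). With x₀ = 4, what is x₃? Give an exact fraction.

310/163

x₁ = 10/(4 + 3) = 10/7.
x₂ = 10/(10/7 + 3) = 70/31.
x₃ = 10/(70/31 + 3) = 310/163.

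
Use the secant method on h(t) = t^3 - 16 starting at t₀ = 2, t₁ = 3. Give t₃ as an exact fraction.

h(2) = -8, h(3) = 11. t₂ = 3 - 11·(3 - 2)/(11 - (-8)) = 46/19.
h(3) = 11, h(46/19) = -12408/6859. t₃ = (46/19) - (-12408/6859)·((46/19) - 3)/((-12408/6859) - 11) = 19990/7987.

19990/7987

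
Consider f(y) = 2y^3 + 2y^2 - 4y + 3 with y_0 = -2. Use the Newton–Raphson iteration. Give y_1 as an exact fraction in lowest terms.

-9/4

f'(y) = 6y^2 + 4y - 4.
f(-2) = 3, f'(-2) = 12, so y_1 = (-2) - 3/12 = -9/4.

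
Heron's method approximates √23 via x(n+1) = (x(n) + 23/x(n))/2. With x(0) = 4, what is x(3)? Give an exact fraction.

17913697/3735264

x(1) = (4 + 23/4)/2 = 39/8.
x(2) = (39/8 + 23/(39/8))/2 = 2993/624.
x(3) = (2993/624 + 23/(2993/624))/2 = 17913697/3735264.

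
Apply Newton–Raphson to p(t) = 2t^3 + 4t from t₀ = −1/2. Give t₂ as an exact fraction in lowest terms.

−2/2695

p'(t) = 6t^2 + 4.
p(−1/2) = −9/4, p'(−1/2) = 11/2, so t₁ = (−1/2) − (−9/4)/(11/2) = −1/11.
p(−1/11) = −486/1331, p'(−1/11) = 490/121, so t₂ = (−1/11) − (−486/1331)/(490/121) = −2/2695.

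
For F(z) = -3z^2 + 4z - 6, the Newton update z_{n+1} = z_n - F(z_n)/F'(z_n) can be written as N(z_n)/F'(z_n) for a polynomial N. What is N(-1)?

F'(z) = -6z + 4.
N(z) = z·F'(z) - F(z) = z·(-6z + 4) - (-3z^2 + 4z - 6) = -3z^2 + 6.
N(-1) = 3.

3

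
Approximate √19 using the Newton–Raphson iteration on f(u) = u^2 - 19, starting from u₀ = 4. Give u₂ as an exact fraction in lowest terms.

2441/560

f'(u) = 2u.
f(4) = -3, f'(4) = 8, so u₁ = 4 - (-3)/8 = 35/8.
f(35/8) = 9/64, f'(35/8) = 35/4, so u₂ = (35/8) - (9/64)/(35/4) = 2441/560.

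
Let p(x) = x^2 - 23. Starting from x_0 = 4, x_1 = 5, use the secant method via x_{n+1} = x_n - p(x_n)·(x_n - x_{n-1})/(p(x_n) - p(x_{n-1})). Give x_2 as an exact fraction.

43/9

p(4) = -7, p(5) = 2. x_2 = 5 - 2·(5 - 4)/(2 - (-7)) = 43/9.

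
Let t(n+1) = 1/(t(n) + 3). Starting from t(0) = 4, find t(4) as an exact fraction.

73/241

t(1) = 1/(4 + 3) = 1/7.
t(2) = 1/(1/7 + 3) = 7/22.
t(3) = 1/(7/22 + 3) = 22/73.
t(4) = 1/(22/73 + 3) = 73/241.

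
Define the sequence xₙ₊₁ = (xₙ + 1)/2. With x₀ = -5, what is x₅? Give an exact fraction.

13/16

x₁ = ((-5) + 1)/2 = -2.
x₂ = ((-2) + 1)/2 = -1/2.
x₃ = ((-1/2) + 1)/2 = 1/4.
x₄ = ((1/4) + 1)/2 = 5/8.
x₅ = ((5/8) + 1)/2 = 13/16.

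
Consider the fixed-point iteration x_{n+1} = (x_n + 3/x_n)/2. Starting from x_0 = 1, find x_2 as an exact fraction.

7/4

x_1 = (1 + 3/1)/2 = 2.
x_2 = (2 + 3/2)/2 = 7/4.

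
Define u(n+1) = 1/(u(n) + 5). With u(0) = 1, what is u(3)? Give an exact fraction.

31/161

u(1) = 1/(1 + 5) = 1/6.
u(2) = 1/(1/6 + 5) = 6/31.
u(3) = 1/(6/31 + 5) = 31/161.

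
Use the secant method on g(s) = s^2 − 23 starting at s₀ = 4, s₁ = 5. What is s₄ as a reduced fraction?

18181/3791

g(4) = −7, g(5) = 2. s₂ = 5 − 2·(5 − 4)/(2 − (−7)) = 43/9.
g(5) = 2, g(43/9) = −14/81. s₃ = (43/9) − (−14/81)·((43/9) − 5)/((−14/81) − 2) = 211/44.
g(43/9) = −14/81, g(211/44) = −7/1936. s₄ = (211/44) − (−7/1936)·((211/44) − (43/9))/((−7/1936) − (−14/81)) = 18181/3791.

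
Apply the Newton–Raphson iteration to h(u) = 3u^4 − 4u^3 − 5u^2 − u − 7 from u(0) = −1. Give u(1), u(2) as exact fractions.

h'(u) = 12u^3 − 12u^2 − 10u − 1.
h(−1) = −4, h'(−1) = −15, so u(1) = (−1) − (−4)/(−15) = −19/15.
h(−19/15) = 11792/5625, h'(−19/15) = −35971/1125, so u(2) = (−19/15) − (11792/5625)/(−35971/1125) = −648073/539565.

u(1) = −19/15, u(2) = −648073/539565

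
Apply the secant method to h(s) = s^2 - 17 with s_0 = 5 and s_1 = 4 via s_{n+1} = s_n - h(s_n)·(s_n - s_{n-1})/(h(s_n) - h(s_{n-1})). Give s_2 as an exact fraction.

h(5) = 8, h(4) = -1. s_2 = 4 - (-1)·(4 - 5)/((-1) - 8) = 37/9.

37/9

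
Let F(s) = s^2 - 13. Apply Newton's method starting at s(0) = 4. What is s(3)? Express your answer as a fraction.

5597777/1552544

F'(s) = 2s.
F(4) = 3, F'(4) = 8, so s(1) = 4 - 3/8 = 29/8.
F(29/8) = 9/64, F'(29/8) = 29/4, so s(2) = (29/8) - (9/64)/(29/4) = 1673/464.
F(1673/464) = 81/215296, F'(1673/464) = 1673/232, so s(3) = (1673/464) - (81/215296)/(1673/232) = 5597777/1552544.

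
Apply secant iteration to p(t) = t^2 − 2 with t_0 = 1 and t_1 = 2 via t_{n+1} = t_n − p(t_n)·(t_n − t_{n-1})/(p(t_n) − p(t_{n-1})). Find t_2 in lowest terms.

4/3

p(1) = −1, p(2) = 2. t_2 = 2 − 2·(2 − 1)/(2 − (−1)) = 4/3.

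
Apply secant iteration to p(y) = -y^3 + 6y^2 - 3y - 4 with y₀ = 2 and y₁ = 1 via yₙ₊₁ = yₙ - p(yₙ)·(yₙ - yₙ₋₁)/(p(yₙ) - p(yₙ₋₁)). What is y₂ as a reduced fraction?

5/4

p(2) = 6, p(1) = -2. y₂ = 1 - (-2)·(1 - 2)/((-2) - 6) = 5/4.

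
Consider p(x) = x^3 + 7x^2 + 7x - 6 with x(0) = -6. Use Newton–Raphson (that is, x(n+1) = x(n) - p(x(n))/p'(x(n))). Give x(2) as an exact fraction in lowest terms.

-3787410/683209

p'(x) = 3x^2 + 14x + 7.
p(-6) = -12, p'(-6) = 31, so x(1) = (-6) - (-12)/31 = -174/31.
p(-174/31) = -47376/29791, p'(-174/31) = 22039/961, so x(2) = (-174/31) - (-47376/29791)/(22039/961) = -3787410/683209.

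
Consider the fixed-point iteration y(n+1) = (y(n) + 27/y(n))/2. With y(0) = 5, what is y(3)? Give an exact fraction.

3650401/702520

y(1) = (5 + 27/5)/2 = 26/5.
y(2) = (26/5 + 27/(26/5))/2 = 1351/260.
y(3) = (1351/260 + 27/(1351/260))/2 = 3650401/702520.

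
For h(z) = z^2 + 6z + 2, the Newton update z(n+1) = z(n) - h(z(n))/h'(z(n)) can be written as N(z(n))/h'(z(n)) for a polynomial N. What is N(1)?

-1

h'(z) = 2z + 6.
N(z) = z·h'(z) - h(z) = z·(2z + 6) - (z^2 + 6z + 2) = z^2 - 2.
N(1) = -1.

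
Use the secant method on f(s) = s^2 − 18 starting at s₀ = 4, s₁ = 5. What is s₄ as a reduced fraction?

f(4) = −2, f(5) = 7. s₂ = 5 − 7·(5 − 4)/(7 − (−2)) = 38/9.
f(5) = 7, f(38/9) = −14/81. s₃ = (38/9) − (−14/81)·((38/9) − 5)/((−14/81) − 7) = 352/83.
f(38/9) = −14/81, f(352/83) = −98/6889. s₄ = (352/83) − (−98/6889)·((352/83) − (38/9))/((−98/6889) − (−14/81)) = 13411/3161.

13411/3161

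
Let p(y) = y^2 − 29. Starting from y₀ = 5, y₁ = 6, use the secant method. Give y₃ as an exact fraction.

673/125

p(5) = −4, p(6) = 7. y₂ = 6 − 7·(6 − 5)/(7 − (−4)) = 59/11.
p(6) = 7, p(59/11) = −28/121. y₃ = (59/11) − (−28/121)·((59/11) − 6)/((−28/121) − 7) = 673/125.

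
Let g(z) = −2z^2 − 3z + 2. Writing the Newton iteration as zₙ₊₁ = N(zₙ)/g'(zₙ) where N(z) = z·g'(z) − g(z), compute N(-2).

g'(z) = −4z − 3.
N(z) = z·g'(z) − g(z) = z·(−4z − 3) − (−2z^2 − 3z + 2) = −2z^2 − 2.
N(-2) = −10.

−10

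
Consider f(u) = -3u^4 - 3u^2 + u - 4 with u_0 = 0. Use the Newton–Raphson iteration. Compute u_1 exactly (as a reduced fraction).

f'(u) = -12u^3 - 6u + 1.
f(0) = -4, f'(0) = 1, so u_1 = 0 - (-4)/1 = 4.

4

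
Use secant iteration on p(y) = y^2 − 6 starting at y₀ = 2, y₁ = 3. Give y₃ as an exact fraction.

22/9

p(2) = −2, p(3) = 3. y₂ = 3 − 3·(3 − 2)/(3 − (−2)) = 12/5.
p(3) = 3, p(12/5) = −6/25. y₃ = (12/5) − (−6/25)·((12/5) − 3)/((−6/25) − 3) = 22/9.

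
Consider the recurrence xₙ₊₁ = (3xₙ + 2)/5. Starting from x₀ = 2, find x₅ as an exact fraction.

x₁ = (3·2 + 2)/5 = 8/5.
x₂ = (3·(8/5) + 2)/5 = 34/25.
x₃ = (3·(34/25) + 2)/5 = 152/125.
x₄ = (3·(152/125) + 2)/5 = 706/625.
x₅ = (3·(706/625) + 2)/5 = 3368/3125.

3368/3125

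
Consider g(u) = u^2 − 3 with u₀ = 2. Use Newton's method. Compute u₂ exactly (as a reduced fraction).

97/56

g'(u) = 2u.
g(2) = 1, g'(2) = 4, so u₁ = 2 − 1/4 = 7/4.
g(7/4) = 1/16, g'(7/4) = 7/2, so u₂ = (7/4) − (1/16)/(7/2) = 97/56.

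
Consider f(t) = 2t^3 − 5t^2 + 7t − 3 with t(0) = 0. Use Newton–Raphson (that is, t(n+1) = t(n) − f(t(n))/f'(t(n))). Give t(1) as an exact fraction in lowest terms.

f'(t) = 6t^2 − 10t + 7.
f(0) = −3, f'(0) = 7, so t(1) = 0 − (−3)/7 = 3/7.

3/7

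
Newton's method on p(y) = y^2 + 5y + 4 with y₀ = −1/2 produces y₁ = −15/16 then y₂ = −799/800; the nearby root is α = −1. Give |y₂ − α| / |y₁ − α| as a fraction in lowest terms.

y₁ − α = −15/16 − (−1) = −15/16 + 1 = 1/16, so |y₁ − α| = 1/16.
y₂ − α = −799/800 − (−1) = −799/800 + 1 = 1/800, so |y₂ − α| = 1/800.
Ratio = (1/800) / (1/16) = 1/50.

1/50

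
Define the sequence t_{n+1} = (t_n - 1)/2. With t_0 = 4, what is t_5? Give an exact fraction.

t_1 = (4 - 1)/2 = 3/2.
t_2 = ((3/2) - 1)/2 = 1/4.
t_3 = ((1/4) - 1)/2 = -3/8.
t_4 = ((-3/8) - 1)/2 = -11/16.
t_5 = ((-11/16) - 1)/2 = -27/32.

-27/32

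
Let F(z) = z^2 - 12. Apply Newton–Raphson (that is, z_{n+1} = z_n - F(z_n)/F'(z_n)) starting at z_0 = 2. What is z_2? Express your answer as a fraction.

7/2

F'(z) = 2z.
F(2) = -8, F'(2) = 4, so z_1 = 2 - (-8)/4 = 4.
F(4) = 4, F'(4) = 8, so z_2 = 4 - 4/8 = 7/2.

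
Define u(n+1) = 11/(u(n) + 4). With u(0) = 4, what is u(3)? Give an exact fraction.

473/260

u(1) = 11/(4 + 4) = 11/8.
u(2) = 11/(11/8 + 4) = 88/43.
u(3) = 11/(88/43 + 4) = 473/260.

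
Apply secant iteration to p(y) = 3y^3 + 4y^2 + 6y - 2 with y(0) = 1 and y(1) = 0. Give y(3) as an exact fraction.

p(1) = 11, p(0) = -2. y(2) = 0 - (-2)·(0 - 1)/((-2) - 11) = 2/13.
p(0) = -2, p(2/13) = -2134/2197. y(3) = (2/13) - (-2134/2197)·((2/13) - 0)/((-2134/2197) - (-2)) = 169/565.

169/565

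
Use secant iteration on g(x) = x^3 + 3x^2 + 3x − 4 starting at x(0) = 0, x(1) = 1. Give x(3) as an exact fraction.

108/157

g(0) = −4, g(1) = 3. x(2) = 1 − 3·(1 − 0)/(3 − (−4)) = 4/7.
g(1) = 3, g(4/7) = −384/343. x(3) = (4/7) − (−384/343)·((4/7) − 1)/((−384/343) − 3) = 108/157.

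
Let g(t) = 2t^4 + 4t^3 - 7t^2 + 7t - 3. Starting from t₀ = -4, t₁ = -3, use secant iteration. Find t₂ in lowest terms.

-471/146

g(-4) = 113, g(-3) = -33. t₂ = (-3) - (-33)·((-3) - (-4))/((-33) - 113) = -471/146.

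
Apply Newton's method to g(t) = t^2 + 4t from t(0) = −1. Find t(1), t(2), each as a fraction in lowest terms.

t(1) = 1/2, t(2) = 1/20

g'(t) = 2t + 4.
g(−1) = −3, g'(−1) = 2, so t(1) = (−1) − (−3)/2 = 1/2.
g(1/2) = 9/4, g'(1/2) = 5, so t(2) = (1/2) − (9/4)/5 = 1/20.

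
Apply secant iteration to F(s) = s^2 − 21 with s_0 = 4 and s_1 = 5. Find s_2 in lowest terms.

41/9

F(4) = −5, F(5) = 4. s_2 = 5 − 4·(5 − 4)/(4 − (−5)) = 41/9.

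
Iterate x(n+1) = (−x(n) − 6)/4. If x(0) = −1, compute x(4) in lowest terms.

−307/256

x(1) = (−(−1) − 6)/4 = −5/4.
x(2) = (−(−5/4) − 6)/4 = −19/16.
x(3) = (−(−19/16) − 6)/4 = −77/64.
x(4) = (−(−77/64) − 6)/4 = −307/256.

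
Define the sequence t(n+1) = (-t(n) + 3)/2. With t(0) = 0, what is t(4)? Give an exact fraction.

15/16

t(1) = (-0 + 3)/2 = 3/2.
t(2) = (-(3/2) + 3)/2 = 3/4.
t(3) = (-(3/4) + 3)/2 = 9/8.
t(4) = (-(9/8) + 3)/2 = 15/16.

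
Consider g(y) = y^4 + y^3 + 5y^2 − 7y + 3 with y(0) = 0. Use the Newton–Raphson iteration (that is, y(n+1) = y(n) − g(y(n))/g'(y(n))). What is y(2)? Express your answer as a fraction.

4377/4438

g'(y) = 4y^3 + 3y^2 + 10y − 7.
g(0) = 3, g'(0) = −7, so y(1) = 0 − 3/(−7) = 3/7.
g(3/7) = 2475/2401, g'(3/7) = −634/343, so y(2) = (3/7) − (2475/2401)/(−634/343) = 4377/4438.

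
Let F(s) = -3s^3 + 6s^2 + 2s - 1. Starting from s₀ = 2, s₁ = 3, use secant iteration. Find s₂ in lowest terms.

53/25

F(2) = 3, F(3) = -22. s₂ = 3 - (-22)·(3 - 2)/((-22) - 3) = 53/25.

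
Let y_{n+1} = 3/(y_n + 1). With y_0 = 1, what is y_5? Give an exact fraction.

78/59

y_1 = 3/(1 + 1) = 3/2.
y_2 = 3/(3/2 + 1) = 6/5.
y_3 = 3/(6/5 + 1) = 15/11.
y_4 = 3/(15/11 + 1) = 33/26.
y_5 = 3/(33/26 + 1) = 78/59.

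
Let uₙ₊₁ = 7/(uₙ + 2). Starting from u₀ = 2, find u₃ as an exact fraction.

u₁ = 7/(2 + 2) = 7/4.
u₂ = 7/(7/4 + 2) = 28/15.
u₃ = 7/(28/15 + 2) = 105/58.

105/58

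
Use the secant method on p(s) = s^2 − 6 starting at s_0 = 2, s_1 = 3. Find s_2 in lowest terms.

p(2) = −2, p(3) = 3. s_2 = 3 − 3·(3 − 2)/(3 − (−2)) = 12/5.

12/5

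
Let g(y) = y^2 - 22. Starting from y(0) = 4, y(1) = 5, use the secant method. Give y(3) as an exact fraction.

g(4) = -6, g(5) = 3. y(2) = 5 - 3·(5 - 4)/(3 - (-6)) = 14/3.
g(5) = 3, g(14/3) = -2/9. y(3) = (14/3) - (-2/9)·((14/3) - 5)/((-2/9) - 3) = 136/29.

136/29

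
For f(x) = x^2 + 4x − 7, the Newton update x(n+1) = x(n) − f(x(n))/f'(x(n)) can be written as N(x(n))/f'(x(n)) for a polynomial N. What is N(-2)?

f'(x) = 2x + 4.
N(x) = x·f'(x) − f(x) = x·(2x + 4) − (x^2 + 4x − 7) = x^2 + 7.
N(-2) = 11.

11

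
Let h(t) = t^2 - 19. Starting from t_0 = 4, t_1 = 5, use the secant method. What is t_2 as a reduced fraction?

h(4) = -3, h(5) = 6. t_2 = 5 - 6·(5 - 4)/(6 - (-3)) = 13/3.

13/3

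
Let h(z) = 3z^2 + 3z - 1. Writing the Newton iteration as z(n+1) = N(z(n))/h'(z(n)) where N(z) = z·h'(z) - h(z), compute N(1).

4

h'(z) = 6z + 3.
N(z) = z·h'(z) - h(z) = z·(6z + 3) - (3z^2 + 3z - 1) = 3z^2 + 1.
N(1) = 4.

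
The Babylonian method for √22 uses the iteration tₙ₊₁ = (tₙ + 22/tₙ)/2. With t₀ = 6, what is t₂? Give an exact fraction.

1633/348

t₁ = (6 + 22/6)/2 = 29/6.
t₂ = (29/6 + 22/(29/6))/2 = 1633/348.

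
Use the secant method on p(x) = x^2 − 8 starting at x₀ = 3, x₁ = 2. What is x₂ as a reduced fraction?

p(3) = 1, p(2) = −4. x₂ = 2 − (−4)·(2 − 3)/((−4) − 1) = 14/5.

14/5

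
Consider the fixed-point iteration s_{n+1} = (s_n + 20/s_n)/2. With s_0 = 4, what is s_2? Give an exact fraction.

161/36

s_1 = (4 + 20/4)/2 = 9/2.
s_2 = (9/2 + 20/(9/2))/2 = 161/36.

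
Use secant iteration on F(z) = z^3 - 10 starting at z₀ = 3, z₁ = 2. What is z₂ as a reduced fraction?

F(3) = 17, F(2) = -2. z₂ = 2 - (-2)·(2 - 3)/((-2) - 17) = 40/19.

40/19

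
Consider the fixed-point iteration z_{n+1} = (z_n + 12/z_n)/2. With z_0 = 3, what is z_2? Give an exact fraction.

97/28

z_1 = (3 + 12/3)/2 = 7/2.
z_2 = (7/2 + 12/(7/2))/2 = 97/28.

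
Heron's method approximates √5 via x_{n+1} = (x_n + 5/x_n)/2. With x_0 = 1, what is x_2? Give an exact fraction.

7/3

x_1 = (1 + 5/1)/2 = 3.
x_2 = (3 + 5/3)/2 = 7/3.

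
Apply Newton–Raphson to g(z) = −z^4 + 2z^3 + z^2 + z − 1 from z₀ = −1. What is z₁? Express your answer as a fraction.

−5/9

g'(z) = −4z^3 + 6z^2 + 2z + 1.
g(−1) = −4, g'(−1) = 9, so z₁ = (−1) − (−4)/9 = −5/9.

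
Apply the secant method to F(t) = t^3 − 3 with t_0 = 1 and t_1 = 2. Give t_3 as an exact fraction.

F(1) = −2, F(2) = 5. t_2 = 2 − 5·(2 − 1)/(5 − (−2)) = 9/7.
F(2) = 5, F(9/7) = −300/343. t_3 = (9/7) − (−300/343)·((9/7) − 2)/((−300/343) − 5) = 561/403.

561/403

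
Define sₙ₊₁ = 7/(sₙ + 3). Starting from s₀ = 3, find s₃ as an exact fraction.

s₁ = 7/(3 + 3) = 7/6.
s₂ = 7/(7/6 + 3) = 42/25.
s₃ = 7/(42/25 + 3) = 175/117.

175/117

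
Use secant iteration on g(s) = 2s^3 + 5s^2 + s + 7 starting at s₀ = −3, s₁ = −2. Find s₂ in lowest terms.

g(−3) = −5, g(−2) = 9. s₂ = (−2) − 9·((−2) − (−3))/(9 − (−5)) = −37/14.

−37/14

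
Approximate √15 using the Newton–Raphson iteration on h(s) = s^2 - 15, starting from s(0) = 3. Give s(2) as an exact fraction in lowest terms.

31/8

h'(s) = 2s.
h(3) = -6, h'(3) = 6, so s(1) = 3 - (-6)/6 = 4.
h(4) = 1, h'(4) = 8, so s(2) = 4 - 1/8 = 31/8.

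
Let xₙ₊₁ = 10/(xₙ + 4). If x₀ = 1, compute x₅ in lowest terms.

x₁ = 10/(1 + 4) = 2.
x₂ = 10/(2 + 4) = 5/3.
x₃ = 10/(5/3 + 4) = 30/17.
x₄ = 10/(30/17 + 4) = 85/49.
x₅ = 10/(85/49 + 4) = 490/281.

490/281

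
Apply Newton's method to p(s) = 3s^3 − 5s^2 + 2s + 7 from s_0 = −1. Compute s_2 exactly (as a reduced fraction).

−4957/5894

p'(s) = 9s^2 − 10s + 2.
p(−1) = −3, p'(−1) = 21, so s_1 = (−1) − (−3)/21 = −6/7.
p(−6/7) = −95/343, p'(−6/7) = 842/49, so s_2 = (−6/7) − (−95/343)/(842/49) = −4957/5894.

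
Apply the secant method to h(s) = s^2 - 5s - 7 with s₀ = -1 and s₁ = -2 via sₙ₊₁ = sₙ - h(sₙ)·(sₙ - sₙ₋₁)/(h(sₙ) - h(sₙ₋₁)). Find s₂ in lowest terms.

h(-1) = -1, h(-2) = 7. s₂ = (-2) - 7·((-2) - (-1))/(7 - (-1)) = -9/8.

-9/8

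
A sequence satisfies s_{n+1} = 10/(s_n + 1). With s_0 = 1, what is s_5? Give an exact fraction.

190/59

s_1 = 10/(1 + 1) = 5.
s_2 = 10/(5 + 1) = 5/3.
s_3 = 10/(5/3 + 1) = 15/4.
s_4 = 10/(15/4 + 1) = 40/19.
s_5 = 10/(40/19 + 1) = 190/59.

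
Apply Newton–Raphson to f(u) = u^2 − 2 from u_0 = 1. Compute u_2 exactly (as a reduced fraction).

17/12

f'(u) = 2u.
f(1) = −1, f'(1) = 2, so u_1 = 1 − (−1)/2 = 3/2.
f(3/2) = 1/4, f'(3/2) = 3, so u_2 = (3/2) − (1/4)/3 = 17/12.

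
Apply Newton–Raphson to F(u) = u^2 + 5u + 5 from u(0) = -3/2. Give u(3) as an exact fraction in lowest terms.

-64079/46368

F'(u) = 2u + 5.
F(-3/2) = -1/4, F'(-3/2) = 2, so u(1) = (-3/2) - (-1/4)/2 = -11/8.
F(-11/8) = 1/64, F'(-11/8) = 9/4, so u(2) = (-11/8) - (1/64)/(9/4) = -199/144.
F(-199/144) = 1/20736, F'(-199/144) = 161/72, so u(3) = (-199/144) - (1/20736)/(161/72) = -64079/46368.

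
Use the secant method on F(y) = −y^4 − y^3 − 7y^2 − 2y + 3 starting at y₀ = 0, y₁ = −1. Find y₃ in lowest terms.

−927/1177

F(0) = 3, F(−1) = −2. y₂ = (−1) − (−2)·((−1) − 0)/((−2) − 3) = −3/5.
F(−1) = −2, F(−3/5) = 1104/625. y₃ = (−3/5) − (1104/625)·((−3/5) − (−1))/((1104/625) − (−2)) = −927/1177.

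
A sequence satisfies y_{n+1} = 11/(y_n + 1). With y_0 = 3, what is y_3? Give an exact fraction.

y_1 = 11/(3 + 1) = 11/4.
y_2 = 11/(11/4 + 1) = 44/15.
y_3 = 11/(44/15 + 1) = 165/59.

165/59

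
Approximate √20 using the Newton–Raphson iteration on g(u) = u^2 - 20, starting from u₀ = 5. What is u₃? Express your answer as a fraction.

51841/11592

g'(u) = 2u.
g(5) = 5, g'(5) = 10, so u₁ = 5 - 5/10 = 9/2.
g(9/2) = 1/4, g'(9/2) = 9, so u₂ = (9/2) - (1/4)/9 = 161/36.
g(161/36) = 1/1296, g'(161/36) = 161/18, so u₃ = (161/36) - (1/1296)/(161/18) = 51841/11592.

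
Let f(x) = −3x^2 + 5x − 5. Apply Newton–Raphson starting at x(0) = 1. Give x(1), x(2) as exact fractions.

f'(x) = −6x + 5.
f(1) = −3, f'(1) = −1, so x(1) = 1 − (−3)/(−1) = −2.
f(−2) = −27, f'(−2) = 17, so x(2) = (−2) − (−27)/17 = −7/17.

x(1) = −2, x(2) = −7/17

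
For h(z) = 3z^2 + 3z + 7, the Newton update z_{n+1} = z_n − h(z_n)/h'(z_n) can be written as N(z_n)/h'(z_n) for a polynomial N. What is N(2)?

h'(z) = 6z + 3.
N(z) = z·h'(z) − h(z) = z·(6z + 3) − (3z^2 + 3z + 7) = 3z^2 − 7.
N(2) = 5.

5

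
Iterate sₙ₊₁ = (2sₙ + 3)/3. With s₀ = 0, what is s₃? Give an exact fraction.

19/9

s₁ = (2·0 + 3)/3 = 1.
s₂ = (2·1 + 3)/3 = 5/3.
s₃ = (2·(5/3) + 3)/3 = 19/9.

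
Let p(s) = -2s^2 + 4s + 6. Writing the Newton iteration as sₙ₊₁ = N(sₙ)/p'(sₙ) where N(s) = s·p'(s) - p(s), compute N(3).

p'(s) = -4s + 4.
N(s) = s·p'(s) - p(s) = s·(-4s + 4) - (-2s^2 + 4s + 6) = -2s^2 - 6.
N(3) = -24.

-24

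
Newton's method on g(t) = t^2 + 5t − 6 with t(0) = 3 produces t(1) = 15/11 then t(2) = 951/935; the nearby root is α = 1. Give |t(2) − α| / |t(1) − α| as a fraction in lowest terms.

4/85

t(1) − α = 15/11 − 1 = 4/11, so |t(1) − α| = 4/11.
t(2) − α = 951/935 − 1 = 16/935, so |t(2) − α| = 16/935.
Ratio = (16/935) / (4/11) = 4/85.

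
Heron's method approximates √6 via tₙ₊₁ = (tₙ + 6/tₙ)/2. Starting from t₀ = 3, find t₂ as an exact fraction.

49/20

t₁ = (3 + 6/3)/2 = 5/2.
t₂ = (5/2 + 6/(5/2))/2 = 49/20.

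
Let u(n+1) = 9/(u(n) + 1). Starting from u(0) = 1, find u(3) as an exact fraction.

99/29

u(1) = 9/(1 + 1) = 9/2.
u(2) = 9/(9/2 + 1) = 18/11.
u(3) = 9/(18/11 + 1) = 99/29.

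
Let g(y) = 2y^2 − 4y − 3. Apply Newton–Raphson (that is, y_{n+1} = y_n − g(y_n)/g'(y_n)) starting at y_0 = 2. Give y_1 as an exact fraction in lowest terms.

11/4

g'(y) = 4y − 4.
g(2) = −3, g'(2) = 4, so y_1 = 2 − (−3)/4 = 11/4.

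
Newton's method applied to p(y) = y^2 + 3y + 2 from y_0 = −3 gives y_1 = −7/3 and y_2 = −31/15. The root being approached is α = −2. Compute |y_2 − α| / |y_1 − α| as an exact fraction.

1/5

y_1 − α = −7/3 − (−2) = −7/3 + 2 = −1/3, so |y_1 − α| = 1/3.
y_2 − α = −31/15 − (−2) = −31/15 + 2 = −1/15, so |y_2 − α| = 1/15.
Ratio = (1/15) / (1/3) = 1/5.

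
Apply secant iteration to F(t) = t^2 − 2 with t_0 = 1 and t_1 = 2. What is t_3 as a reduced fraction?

F(1) = −1, F(2) = 2. t_2 = 2 − 2·(2 − 1)/(2 − (−1)) = 4/3.
F(2) = 2, F(4/3) = −2/9. t_3 = (4/3) − (−2/9)·((4/3) − 2)/((−2/9) − 2) = 7/5.

7/5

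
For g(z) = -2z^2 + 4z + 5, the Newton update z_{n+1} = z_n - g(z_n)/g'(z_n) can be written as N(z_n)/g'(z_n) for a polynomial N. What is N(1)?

-7

g'(z) = -4z + 4.
N(z) = z·g'(z) - g(z) = z·(-4z + 4) - (-2z^2 + 4z + 5) = -2z^2 - 5.
N(1) = -7.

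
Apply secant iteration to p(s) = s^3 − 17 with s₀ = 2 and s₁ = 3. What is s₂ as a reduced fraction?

47/19

p(2) = −9, p(3) = 10. s₂ = 3 − 10·(3 − 2)/(10 − (−9)) = 47/19.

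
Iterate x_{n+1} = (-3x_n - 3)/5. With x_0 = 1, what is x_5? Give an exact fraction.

x_1 = (-3·1 - 3)/5 = -6/5.
x_2 = (-3·(-6/5) - 3)/5 = 3/25.
x_3 = (-3·(3/25) - 3)/5 = -84/125.
x_4 = (-3·(-84/125) - 3)/5 = -123/625.
x_5 = (-3·(-123/625) - 3)/5 = -1506/3125.

-1506/3125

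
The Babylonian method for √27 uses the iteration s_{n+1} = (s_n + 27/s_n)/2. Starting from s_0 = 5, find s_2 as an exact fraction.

s_1 = (5 + 27/5)/2 = 26/5.
s_2 = (26/5 + 27/(26/5))/2 = 1351/260.

1351/260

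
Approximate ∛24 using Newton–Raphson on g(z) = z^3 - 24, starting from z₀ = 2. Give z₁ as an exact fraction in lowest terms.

g'(z) = 3z^2.
g(2) = -16, g'(2) = 12, so z₁ = 2 - (-16)/12 = 10/3.

10/3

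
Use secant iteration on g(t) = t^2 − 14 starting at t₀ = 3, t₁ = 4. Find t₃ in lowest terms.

101/27

g(3) = −5, g(4) = 2. t₂ = 4 − 2·(4 − 3)/(2 − (−5)) = 26/7.
g(4) = 2, g(26/7) = −10/49. t₃ = (26/7) − (−10/49)·((26/7) − 4)/((−10/49) − 2) = 101/27.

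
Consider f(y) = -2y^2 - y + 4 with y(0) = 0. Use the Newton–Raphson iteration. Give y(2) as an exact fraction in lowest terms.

f'(y) = -4y - 1.
f(0) = 4, f'(0) = -1, so y(1) = 0 - 4/(-1) = 4.
f(4) = -32, f'(4) = -17, so y(2) = 4 - (-32)/(-17) = 36/17.

36/17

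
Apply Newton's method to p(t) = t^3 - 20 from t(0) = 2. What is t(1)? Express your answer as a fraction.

3

p'(t) = 3t^2.
p(2) = -12, p'(2) = 12, so t(1) = 2 - (-12)/12 = 3.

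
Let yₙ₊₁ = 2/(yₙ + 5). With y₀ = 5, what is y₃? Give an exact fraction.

y₁ = 2/(5 + 5) = 1/5.
y₂ = 2/(1/5 + 5) = 5/13.
y₃ = 2/(5/13 + 5) = 13/35.

13/35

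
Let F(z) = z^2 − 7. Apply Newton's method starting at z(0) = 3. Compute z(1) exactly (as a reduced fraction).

8/3

F'(z) = 2z.
F(3) = 2, F'(3) = 6, so z(1) = 3 − 2/6 = 8/3.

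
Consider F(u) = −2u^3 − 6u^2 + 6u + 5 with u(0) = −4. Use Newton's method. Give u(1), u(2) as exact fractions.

u(1) = −155/42, u(2) = −2117690/582183

F'(u) = −6u^2 − 12u + 6.
F(−4) = 13, F'(−4) = −42, so u(1) = (−4) − 13/(−42) = −155/42.
F(−155/42) = 61685/37044, F'(−155/42) = −9241/294, so u(2) = (−155/42) − (61685/37044)/(−9241/294) = −2117690/582183.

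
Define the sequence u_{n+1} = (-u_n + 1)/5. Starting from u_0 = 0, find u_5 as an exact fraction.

521/3125

u_1 = (-0 + 1)/5 = 1/5.
u_2 = (-(1/5) + 1)/5 = 4/25.
u_3 = (-(4/25) + 1)/5 = 21/125.
u_4 = (-(21/125) + 1)/5 = 104/625.
u_5 = (-(104/625) + 1)/5 = 521/3125.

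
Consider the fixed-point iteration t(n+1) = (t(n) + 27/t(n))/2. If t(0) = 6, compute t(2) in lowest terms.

291/56

t(1) = (6 + 27/6)/2 = 21/4.
t(2) = (21/4 + 27/(21/4))/2 = 291/56.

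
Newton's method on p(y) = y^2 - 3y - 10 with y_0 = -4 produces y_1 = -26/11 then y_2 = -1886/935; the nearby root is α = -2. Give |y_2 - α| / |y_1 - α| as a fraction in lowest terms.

4/85

y_1 - α = -26/11 - (-2) = -26/11 + 2 = -4/11, so |y_1 - α| = 4/11.
y_2 - α = -1886/935 - (-2) = -1886/935 + 2 = -16/935, so |y_2 - α| = 16/935.
Ratio = (16/935) / (4/11) = 4/85.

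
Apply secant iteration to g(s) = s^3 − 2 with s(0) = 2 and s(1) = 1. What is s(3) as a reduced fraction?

g(2) = 6, g(1) = −1. s(2) = 1 − (−1)·(1 − 2)/((−1) − 6) = 8/7.
g(1) = −1, g(8/7) = −174/343. s(3) = (8/7) − (−174/343)·((8/7) − 1)/((−174/343) − (−1)) = 218/169.

218/169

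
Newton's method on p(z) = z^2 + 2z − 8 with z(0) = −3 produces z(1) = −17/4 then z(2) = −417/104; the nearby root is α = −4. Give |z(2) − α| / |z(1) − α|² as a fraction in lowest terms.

z(1) − α = −17/4 − (−4) = −17/4 + 4 = −1/4, so |z(1) − α| = 1/4.
z(2) − α = −417/104 − (−4) = −417/104 + 4 = −1/104, so |z(2) − α| = 1/104.
|z(1) − α|² = 1/16.
Ratio = (1/104) / (1/16) = 2/13.

2/13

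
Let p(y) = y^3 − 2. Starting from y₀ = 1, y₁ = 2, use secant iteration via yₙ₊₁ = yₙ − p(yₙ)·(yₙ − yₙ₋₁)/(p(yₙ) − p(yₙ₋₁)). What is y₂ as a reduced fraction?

p(1) = −1, p(2) = 6. y₂ = 2 − 6·(2 − 1)/(6 − (−1)) = 8/7.

8/7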